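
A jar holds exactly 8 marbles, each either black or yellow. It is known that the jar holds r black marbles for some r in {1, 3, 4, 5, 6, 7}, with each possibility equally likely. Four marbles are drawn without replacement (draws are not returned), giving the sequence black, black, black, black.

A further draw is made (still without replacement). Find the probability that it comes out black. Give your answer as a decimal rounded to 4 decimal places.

0.6250

For each hypothesis, P(data | H) works out to: P(data | r = 1) = (1/8)(0/7) = 0; P(data | r = 3) = (3/8)(2/7)(1/6)(0/5) = 0; P(data | r = 4) = (4/8)(3/7)(2/6)(1/5) = 1/70; P(data | r = 5) = (5/8)(4/7)(3/6)(2/5) = 1/14; P(data | r = 6) = (6/8)(5/7)(4/6)(3/5) = 3/14; P(data | r = 7) = (7/8)(6/7)(5/6)(4/5) = 1/2.
The prior-weighted likelihoods are 1/6 · 0 = 0, 1/6 · 0 = 0, 1/6 · 1/70 = 1/420, 1/6 · 1/14 = 1/84, 1/6 · 3/14 = 1/28, 1/6 · 1/2 = 1/12; these sum to 2/15.
Normalising, the posterior is P(r = 1 | data) = 0, P(r = 3 | data) = 0, P(r = 4 | data) = 1/56, P(r = 5 | data) = 5/56, P(r = 6 | data) = 15/56, P(r = 7 | data) = 5/8.
So P(black next | data) = Σ P(black next | H) P(H | data) = (0)(1/56) + (1/4)(5/56) + (1/2)(15/56) + (3/4)(5/8) = 5/8.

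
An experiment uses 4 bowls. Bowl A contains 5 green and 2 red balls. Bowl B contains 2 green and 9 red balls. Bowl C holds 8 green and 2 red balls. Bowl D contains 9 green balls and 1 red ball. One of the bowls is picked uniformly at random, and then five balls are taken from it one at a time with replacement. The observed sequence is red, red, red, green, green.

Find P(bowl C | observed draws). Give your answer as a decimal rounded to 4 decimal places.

0.1425

Under each hypothesis, the probability of the observed sequence is: P(data | bowl A) = (2/7)(2/7)(2/7)(5/7)(5/7) = 0.0119; P(data | bowl B) = (9/11)(9/11)(9/11)(2/11)(2/11) = 0.018106; P(data | bowl C) = (2/10)(2/10)(2/10)(8/10)(8/10) = 0.00512; P(data | bowl D) = (1/10)(1/10)(1/10)(9/10)(9/10) = 0.00081.
Weighting by the prior gives 1/4 · 0.0119 = 0.002975, 1/4 · 0.018106 = 0.0045265, 1/4 · 0.00512 = 0.00128, 1/4 · 0.00081 = 0.0002025; these sum to 0.008984.
So P(bowl C | data) = (0.00128) / (0.008984) = 0.14248.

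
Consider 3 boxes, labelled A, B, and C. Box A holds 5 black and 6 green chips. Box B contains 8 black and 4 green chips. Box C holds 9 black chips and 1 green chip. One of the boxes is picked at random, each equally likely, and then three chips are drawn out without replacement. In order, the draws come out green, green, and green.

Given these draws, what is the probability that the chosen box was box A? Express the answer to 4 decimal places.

Under each hypothesis, the probability of the observed sequence is: P(data | box A) = (6/11)(5/10)(4/9) = 4/33; P(data | box B) = (4/12)(3/11)(2/10) = 1/55; P(data | box C) = (1/10)(0/9) = 0.
Multiplying each by its prior: 1/3 · 4/33 = 4/99, 1/3 · 1/55 = 1/165, 1/3 · 0 = 0; summing to 23/495.
Hence P(box A | data) = (4/99) / (23/495) = 20/23.

0.8696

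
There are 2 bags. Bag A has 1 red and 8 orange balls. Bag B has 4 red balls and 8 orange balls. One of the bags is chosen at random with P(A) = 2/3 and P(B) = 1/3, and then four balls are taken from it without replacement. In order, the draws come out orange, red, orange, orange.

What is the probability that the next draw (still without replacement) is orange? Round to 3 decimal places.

The likelihood of the observed sequence under each hypothesis: P(data | bag A) = (8/9)(1/8)(7/7)(6/6) = 0.11111; P(data | bag B) = (8/12)(4/11)(7/10)(6/9) = 0.11313.
Multiplying each by its prior: 2/3 · 0.11111 = 0.074074, 1/3 · 0.11313 = 0.03771; with total 0.11178.
Dividing through by the total gives posterior P(bag A | data) = 0.66265, P(bag B | data) = 0.33735.
Averaging over the posterior, P(orange next | data) = (1)(0.66265) + (5/8)(0.33735) = 0.87349.

0.873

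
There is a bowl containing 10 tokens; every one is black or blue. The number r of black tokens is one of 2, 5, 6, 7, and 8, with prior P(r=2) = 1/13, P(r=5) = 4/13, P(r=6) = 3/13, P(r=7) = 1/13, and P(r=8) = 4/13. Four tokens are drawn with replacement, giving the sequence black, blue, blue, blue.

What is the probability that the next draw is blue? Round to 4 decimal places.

0.5151

Under each hypothesis, the probability of the observed sequence is: P(data | r = 2) = (2/10)(8/10)(8/10)(8/10) = 0.1024; P(data | r = 5) = (5/10)(5/10)(5/10)(5/10) = 0.0625; P(data | r = 6) = (6/10)(4/10)(4/10)(4/10) = 0.0384; P(data | r = 7) = (7/10)(3/10)(3/10)(3/10) = 0.0189; P(data | r = 8) = (8/10)(2/10)(2/10)(2/10) = 0.0064.
The prior-weighted likelihoods are 1/13 · 0.1024 = 0.0078769, 4/13 · 0.0625 = 0.019231, 3/13 · 0.0384 = 0.0088615, 1/13 · 0.0189 = 0.0014538, 4/13 · 0.0064 = 0.0019692; these sum to 0.039392.
Dividing through by the total gives posterior P(r = 2 | data) = 0.19996, P(r = 5 | data) = 0.48819, P(r = 6 | data) = 0.22496, P(r = 7 | data) = 0.036907, P(r = 8 | data) = 0.04999.
The predictive probability is P(blue next | data) = (4/5)(0.19996) + (1/2)(0.48819) + (2/5)(0.22496) + (3/10)(0.036907) + (1/5)(0.04999) = 0.51511.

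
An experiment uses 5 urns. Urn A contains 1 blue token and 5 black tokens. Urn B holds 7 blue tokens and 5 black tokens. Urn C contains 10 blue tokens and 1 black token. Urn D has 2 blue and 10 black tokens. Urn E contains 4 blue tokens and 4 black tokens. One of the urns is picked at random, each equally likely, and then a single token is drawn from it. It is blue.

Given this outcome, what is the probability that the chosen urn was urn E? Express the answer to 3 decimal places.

For each hypothesis, P(data | H) works out to: P(data | urn A) = (1/6) = 1/6; P(data | urn B) = (7/12) = 7/12; P(data | urn C) = (10/11) = 10/11; P(data | urn D) = (2/12) = 1/6; P(data | urn E) = (4/8) = 1/2.
The prior-weighted likelihoods are 1/5 · 1/6 = 1/30, 1/5 · 7/12 = 7/60, 1/5 · 10/11 = 2/11, 1/5 · 1/6 = 1/30, 1/5 · 1/2 = 1/10; with total 307/660.
Hence P(urn E | data) = (1/10) / (307/660) = 66/307.

0.215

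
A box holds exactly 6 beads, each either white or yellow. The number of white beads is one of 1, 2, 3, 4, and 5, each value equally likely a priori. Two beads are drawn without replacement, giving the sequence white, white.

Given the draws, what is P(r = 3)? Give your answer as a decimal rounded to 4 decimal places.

0.1500

For each hypothesis, P(data | H) works out to: P(data | r = 1) = (1/6)(0/5) = 0; P(data | r = 2) = (2/6)(1/5) = 1/15; P(data | r = 3) = (3/6)(2/5) = 1/5; P(data | r = 4) = (4/6)(3/5) = 2/5; P(data | r = 5) = (5/6)(4/5) = 2/3.
The prior-weighted likelihoods are 1/5 · 0 = 0, 1/5 · 1/15 = 1/75, 1/5 · 1/5 = 1/25, 1/5 · 2/5 = 2/25, 1/5 · 2/3 = 2/15; these sum to 4/15.
By Bayes' rule, P(r = 3 | data) = (1/25) / (4/15) = 3/20.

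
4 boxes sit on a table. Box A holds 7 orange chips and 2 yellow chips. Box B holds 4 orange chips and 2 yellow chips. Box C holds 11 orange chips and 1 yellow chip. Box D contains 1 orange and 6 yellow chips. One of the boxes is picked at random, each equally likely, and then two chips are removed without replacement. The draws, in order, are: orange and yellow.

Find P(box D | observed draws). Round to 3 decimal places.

The likelihood of the observed sequence under each hypothesis: P(data | box A) = (7/9)(2/8) = 0.19444; P(data | box B) = (4/6)(2/5) = 0.26667; P(data | box C) = (11/12)(1/11) = 0.083333; P(data | box D) = (1/7)(6/6) = 0.14286.
The prior-weighted likelihoods are 1/4 · 0.19444 = 0.048611, 1/4 · 0.26667 = 0.066667, 1/4 · 0.083333 = 0.020833, 1/4 · 0.14286 = 0.035714; with total 0.17183.
So P(box D | data) = (0.035714) / (0.17183) = 0.20785.

0.208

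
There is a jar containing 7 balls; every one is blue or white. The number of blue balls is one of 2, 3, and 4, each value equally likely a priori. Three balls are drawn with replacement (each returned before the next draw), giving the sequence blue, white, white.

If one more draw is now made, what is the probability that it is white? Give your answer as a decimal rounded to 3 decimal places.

0.586

Under each hypothesis, the probability of the observed sequence is: P(data | r = 2) = (2/7)(5/7)(5/7) = 0.14577; P(data | r = 3) = (3/7)(4/7)(4/7) = 0.13994; P(data | r = 4) = (4/7)(3/7)(3/7) = 0.10496.
The prior-weighted likelihoods are 1/3 · 0.14577 = 0.048591, 1/3 · 0.13994 = 0.046647, 1/3 · 0.10496 = 0.034985; these sum to 0.13022.
Dividing through by the total gives posterior P(r = 2 | data) = 0.37313, P(r = 3 | data) = 0.35821, P(r = 4 | data) = 0.26866.
Averaging over the posterior, P(white next | data) = (5/7)(0.37313) + (4/7)(0.35821) + (3/7)(0.26866) = 0.58635.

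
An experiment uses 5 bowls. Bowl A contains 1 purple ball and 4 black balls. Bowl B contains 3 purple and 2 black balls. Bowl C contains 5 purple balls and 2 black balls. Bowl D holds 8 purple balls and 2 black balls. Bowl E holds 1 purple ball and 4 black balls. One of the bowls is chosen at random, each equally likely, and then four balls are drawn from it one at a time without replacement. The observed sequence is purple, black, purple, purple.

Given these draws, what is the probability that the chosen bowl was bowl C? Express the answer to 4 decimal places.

For each hypothesis, P(data | H) works out to: P(data | bowl A) = (1/5)(4/4)(0/3) = 0; P(data | bowl B) = (3/5)(2/4)(2/3)(1/2) = 0.1; P(data | bowl C) = (5/7)(2/6)(4/5)(3/4) = 0.14286; P(data | bowl D) = (8/10)(2/9)(7/8)(6/7) = 0.13333; P(data | bowl E) = (1/5)(4/4)(0/3) = 0.
The prior-weighted likelihoods are 1/5 · 0 = 0, 1/5 · 0.1 = 0.02, 1/5 · 0.14286 = 0.028571, 1/5 · 0.13333 = 0.026667, 1/5 · 0 = 0; summing to 0.075238.
So P(bowl C | data) = (0.028571) / (0.075238) = 0.37975.

0.3797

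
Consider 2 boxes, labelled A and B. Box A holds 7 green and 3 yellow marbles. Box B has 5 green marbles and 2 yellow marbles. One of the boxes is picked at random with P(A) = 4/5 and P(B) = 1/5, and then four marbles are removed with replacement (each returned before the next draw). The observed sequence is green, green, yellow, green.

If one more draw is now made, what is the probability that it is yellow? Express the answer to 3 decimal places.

0.297

Compute the likelihood of the observed sequence for each case: P(data | box A) = (7/10)(7/10)(3/10)(7/10) = 0.1029; P(data | box B) = (5/7)(5/7)(2/7)(5/7) = 0.10412.
Multiplying each by its prior: 4/5 · 0.1029 = 0.08232, 1/5 · 0.10412 = 0.020825; these sum to 0.10314.
The posterior is then P(box A | data) = 0.7981, P(box B | data) = 0.2019.
So P(yellow next | data) = Σ P(yellow next | H) P(H | data) = (3/10)(0.7981) + (2/7)(0.2019) = 0.29712.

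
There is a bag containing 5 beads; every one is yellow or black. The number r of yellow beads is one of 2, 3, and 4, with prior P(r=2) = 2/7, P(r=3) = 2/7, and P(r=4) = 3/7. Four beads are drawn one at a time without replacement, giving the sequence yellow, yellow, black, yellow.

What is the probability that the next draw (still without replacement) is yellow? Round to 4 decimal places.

0.7500

The likelihood of the observed sequence under each hypothesis: P(data | r = 2) = (2/5)(1/4)(3/3)(0/2) = 0; P(data | r = 3) = (3/5)(2/4)(2/3)(1/2) = 1/10; P(data | r = 4) = (4/5)(3/4)(1/3)(2/2) = 1/5.
Multiplying each by its prior: 2/7 · 0 = 0, 2/7 · 1/10 = 1/35, 3/7 · 1/5 = 3/35; with total 4/35.
The posterior is then P(r = 2 | data) = 0, P(r = 3 | data) = 1/4, P(r = 4 | data) = 3/4.
So P(yellow next | data) = Σ P(yellow next | H) P(H | data) = (0)(1/4) + (1)(3/4) = 3/4.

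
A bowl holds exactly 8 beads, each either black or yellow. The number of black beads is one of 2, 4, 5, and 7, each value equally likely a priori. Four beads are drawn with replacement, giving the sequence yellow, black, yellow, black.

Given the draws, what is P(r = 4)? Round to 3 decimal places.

0.380

Under each hypothesis, the probability of the observed sequence is: P(data | r = 2) = (6/8)(2/8)(6/8)(2/8) = 0.035156; P(data | r = 4) = (4/8)(4/8)(4/8)(4/8) = 0.0625; P(data | r = 5) = (3/8)(5/8)(3/8)(5/8) = 0.054932; P(data | r = 7) = (1/8)(7/8)(1/8)(7/8) = 0.011963.
Weighting by the prior gives 1/4 · 0.035156 = 0.0087891, 1/4 · 0.0625 = 0.015625, 1/4 · 0.054932 = 0.013733, 1/4 · 0.011963 = 0.0029907; summing to 0.041138.
So P(r = 4 | data) = (0.015625) / (0.041138) = 0.37982.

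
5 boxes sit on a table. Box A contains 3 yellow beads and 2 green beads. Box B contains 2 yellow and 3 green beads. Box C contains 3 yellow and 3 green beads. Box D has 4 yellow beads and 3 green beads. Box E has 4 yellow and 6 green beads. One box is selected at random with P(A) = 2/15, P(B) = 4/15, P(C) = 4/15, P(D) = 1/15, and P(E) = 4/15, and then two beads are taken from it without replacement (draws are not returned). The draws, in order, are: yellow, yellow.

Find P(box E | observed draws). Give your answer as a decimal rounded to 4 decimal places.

The likelihood of the observed sequence under each hypothesis: P(data | box A) = (3/5)(2/4) = 3/10; P(data | box B) = (2/5)(1/4) = 1/10; P(data | box C) = (3/6)(2/5) = 1/5; P(data | box D) = (4/7)(3/6) = 2/7; P(data | box E) = (4/10)(3/9) = 2/15.
The prior-weighted likelihoods are 2/15 · 3/10 = 1/25, 4/15 · 1/10 = 2/75, 4/15 · 1/5 = 4/75, 1/15 · 2/7 = 2/105, 4/15 · 2/15 = 8/225; summing to 11/63.
Hence P(box E | data) = (8/225) / (11/63) = 56/275.

0.2036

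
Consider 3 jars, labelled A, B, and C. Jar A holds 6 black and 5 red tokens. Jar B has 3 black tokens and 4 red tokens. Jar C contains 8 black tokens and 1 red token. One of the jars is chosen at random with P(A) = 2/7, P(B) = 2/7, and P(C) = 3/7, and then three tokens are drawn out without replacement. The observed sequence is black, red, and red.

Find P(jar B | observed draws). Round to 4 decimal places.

Under each hypothesis, the probability of the observed sequence is: P(data | jar A) = (6/11)(5/10)(4/9) = 0.12121; P(data | jar B) = (3/7)(4/6)(3/5) = 0.17143; P(data | jar C) = (8/9)(1/8)(0/7) = 0.
The prior-weighted likelihoods are 2/7 · 0.12121 = 0.034632, 2/7 · 0.17143 = 0.04898, 3/7 · 0 = 0; these sum to 0.083612.
Hence P(jar B | data) = (0.04898) / (0.083612) = 0.5858.

0.5858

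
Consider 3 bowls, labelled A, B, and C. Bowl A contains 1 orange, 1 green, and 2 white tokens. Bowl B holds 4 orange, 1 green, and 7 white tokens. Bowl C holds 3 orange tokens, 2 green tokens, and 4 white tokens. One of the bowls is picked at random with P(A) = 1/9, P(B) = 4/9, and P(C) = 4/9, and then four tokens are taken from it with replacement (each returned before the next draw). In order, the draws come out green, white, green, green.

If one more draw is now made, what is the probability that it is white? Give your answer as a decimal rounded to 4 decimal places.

0.4661

Under each hypothesis, the probability of the observed sequence is: P(data | bowl A) = (1/4)(2/4)(1/4)(1/4) = 0.0078125; P(data | bowl B) = (1/12)(7/12)(1/12)(1/12) = 0.00033758; P(data | bowl C) = (2/9)(4/9)(2/9)(2/9) = 0.0048773.
Weighting by the prior gives 1/9 · 0.0078125 = 0.00086806, 4/9 · 0.00033758 = 0.00015003, 4/9 · 0.0048773 = 0.0021677; with total 0.0031858.
Normalising, the posterior is P(bowl A | data) = 0.27248, P(bowl B | data) = 0.047095, P(bowl C | data) = 0.68043.
So P(white next | data) = Σ P(white next | H) P(H | data) = (1/2)(0.27248) + (7/12)(0.047095) + (4/9)(0.68043) = 0.46612.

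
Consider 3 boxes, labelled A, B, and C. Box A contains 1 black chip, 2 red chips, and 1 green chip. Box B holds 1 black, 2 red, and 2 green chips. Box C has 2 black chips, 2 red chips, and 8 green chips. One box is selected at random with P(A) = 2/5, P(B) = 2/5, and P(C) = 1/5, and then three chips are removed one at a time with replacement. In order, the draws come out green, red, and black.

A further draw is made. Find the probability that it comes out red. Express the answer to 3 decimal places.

0.413

Under each hypothesis, the probability of the observed sequence is: P(data | box A) = (1/4)(2/4)(1/4) = 0.03125; P(data | box B) = (2/5)(2/5)(1/5) = 0.032; P(data | box C) = (8/12)(2/12)(2/12) = 0.018519.
Multiplying each by its prior: 2/5 · 0.03125 = 0.0125, 2/5 · 0.032 = 0.0128, 1/5 · 0.018519 = 0.0037037; summing to 0.029004.
Dividing through by the total gives posterior P(box A | data) = 0.43098, P(box B | data) = 0.44132, P(box C | data) = 0.1277.
So P(red next | data) = Σ P(red next | H) P(H | data) = (1/2)(0.43098) + (2/5)(0.44132) + (1/6)(0.1277) = 0.4133.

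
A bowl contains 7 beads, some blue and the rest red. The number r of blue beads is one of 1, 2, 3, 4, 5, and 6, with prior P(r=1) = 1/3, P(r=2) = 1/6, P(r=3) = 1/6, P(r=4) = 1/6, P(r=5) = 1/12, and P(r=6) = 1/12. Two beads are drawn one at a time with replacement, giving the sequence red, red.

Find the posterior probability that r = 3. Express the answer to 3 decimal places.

Under each hypothesis, the probability of the observed sequence is: P(data | r = 1) = (6/7)(6/7) = 36/49; P(data | r = 2) = (5/7)(5/7) = 25/49; P(data | r = 3) = (4/7)(4/7) = 16/49; P(data | r = 4) = (3/7)(3/7) = 9/49; P(data | r = 5) = (2/7)(2/7) = 4/49; P(data | r = 6) = (1/7)(1/7) = 1/49.
Weighting by the prior gives 1/3 · 36/49 = 12/49, 1/6 · 25/49 = 25/294, 1/6 · 16/49 = 8/147, 1/6 · 9/49 = 3/98, 1/12 · 4/49 = 1/147, 1/12 · 1/49 = 1/588; these sum to 83/196.
So P(r = 3 | data) = (8/147) / (83/196) = 32/249.

0.129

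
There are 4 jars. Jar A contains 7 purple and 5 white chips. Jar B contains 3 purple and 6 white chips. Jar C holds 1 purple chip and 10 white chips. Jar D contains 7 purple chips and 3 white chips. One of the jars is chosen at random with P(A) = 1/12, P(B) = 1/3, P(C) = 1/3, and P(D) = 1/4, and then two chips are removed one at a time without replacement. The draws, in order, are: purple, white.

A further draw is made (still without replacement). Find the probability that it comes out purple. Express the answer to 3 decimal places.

The likelihood of the observed sequence under each hypothesis: P(data | jar A) = (7/12)(5/11) = 0.26515; P(data | jar B) = (3/9)(6/8) = 0.25; P(data | jar C) = (1/11)(10/10) = 0.090909; P(data | jar D) = (7/10)(3/9) = 0.23333.
Weighting by the prior gives 1/12 · 0.26515 = 0.022096, 1/3 · 0.25 = 0.083333, 1/3 · 0.090909 = 0.030303, 1/4 · 0.23333 = 0.058333; these sum to 0.19407.
Dividing through by the total gives posterior P(jar A | data) = 0.11386, P(jar B | data) = 0.42941, P(jar C | data) = 0.15615, P(jar D | data) = 0.30059.
Averaging over the posterior, P(purple next | data) = (3/5)(0.11386) + (2/7)(0.42941) + (0)(0.15615) + (3/4)(0.30059) = 0.41644.

0.416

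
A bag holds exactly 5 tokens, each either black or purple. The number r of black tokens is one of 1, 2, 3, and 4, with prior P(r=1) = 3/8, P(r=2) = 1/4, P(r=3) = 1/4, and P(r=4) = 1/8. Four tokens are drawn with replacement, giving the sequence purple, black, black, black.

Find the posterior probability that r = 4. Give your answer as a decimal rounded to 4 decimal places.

0.2759

The likelihood of the observed sequence under each hypothesis: P(data | r = 1) = (4/5)(1/5)(1/5)(1/5) = 0.0064; P(data | r = 2) = (3/5)(2/5)(2/5)(2/5) = 0.0384; P(data | r = 3) = (2/5)(3/5)(3/5)(3/5) = 0.0864; P(data | r = 4) = (1/5)(4/5)(4/5)(4/5) = 0.1024.
The prior-weighted likelihoods are 3/8 · 0.0064 = 0.0024, 1/4 · 0.0384 = 0.0096, 1/4 · 0.0864 = 0.0216, 1/8 · 0.1024 = 0.0128; summing to 0.0464.
Therefore the posterior P(r = 4 | data) = (0.0128) / (0.0464) = 0.27586.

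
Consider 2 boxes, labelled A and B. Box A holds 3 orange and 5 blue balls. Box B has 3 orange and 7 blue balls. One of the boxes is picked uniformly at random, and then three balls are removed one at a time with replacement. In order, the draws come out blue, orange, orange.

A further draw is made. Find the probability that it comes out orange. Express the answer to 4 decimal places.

For each hypothesis, P(data | H) works out to: P(data | box A) = (5/8)(3/8)(3/8) = 0.087891; P(data | box B) = (7/10)(3/10)(3/10) = 0.063.
The prior-weighted likelihoods are 1/2 · 0.087891 = 0.043945, 1/2 · 0.063 = 0.0315; with total 0.075445.
Normalising, the posterior is P(box A | data) = 0.58248, P(box B | data) = 0.41752.
So P(orange next | data) = Σ P(orange next | H) P(H | data) = (3/8)(0.58248) + (3/10)(0.41752) = 0.34369.

0.3437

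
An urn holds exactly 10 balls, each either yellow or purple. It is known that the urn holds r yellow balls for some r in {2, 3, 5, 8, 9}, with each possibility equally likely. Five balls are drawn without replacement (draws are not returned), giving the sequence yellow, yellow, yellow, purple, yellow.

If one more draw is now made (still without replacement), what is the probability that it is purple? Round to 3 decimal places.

0.165

For each hypothesis, P(data | H) works out to: P(data | r = 2) = (2/10)(1/9)(0/8) = 0; P(data | r = 3) = (3/10)(2/9)(1/8)(7/7)(0/6) = 0; P(data | r = 5) = (5/10)(4/9)(3/8)(5/7)(2/6) = 0.019841; P(data | r = 8) = (8/10)(7/9)(6/8)(2/7)(5/6) = 0.11111; P(data | r = 9) = (9/10)(8/9)(7/8)(1/7)(6/6) = 0.1.
The prior-weighted likelihoods are 1/5 · 0 = 0, 1/5 · 0 = 0, 1/5 · 0.019841 = 0.0039683, 1/5 · 0.11111 = 0.022222, 1/5 · 0.1 = 0.02; with total 0.04619.
Normalising, the posterior is P(r = 2 | data) = 0, P(r = 3 | data) = 0, P(r = 5 | data) = 0.085911, P(r = 8 | data) = 0.4811, P(r = 9 | data) = 0.43299.
The predictive probability is P(purple next | data) = (4/5)(0.085911) + (1/5)(0.4811) + (0)(0.43299) = 0.16495.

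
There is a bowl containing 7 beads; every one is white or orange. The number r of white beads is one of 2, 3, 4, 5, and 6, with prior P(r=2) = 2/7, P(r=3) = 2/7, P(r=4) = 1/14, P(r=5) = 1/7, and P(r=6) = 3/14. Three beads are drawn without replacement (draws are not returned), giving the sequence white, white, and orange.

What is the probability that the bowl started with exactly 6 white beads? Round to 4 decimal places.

The likelihood of the observed sequence under each hypothesis: P(data | r = 2) = (2/7)(1/6)(5/5) = 1/21; P(data | r = 3) = (3/7)(2/6)(4/5) = 4/35; P(data | r = 4) = (4/7)(3/6)(3/5) = 6/35; P(data | r = 5) = (5/7)(4/6)(2/5) = 4/21; P(data | r = 6) = (6/7)(5/6)(1/5) = 1/7.
The prior-weighted likelihoods are 2/7 · 1/21 = 2/147, 2/7 · 4/35 = 8/245, 1/14 · 6/35 = 3/245, 1/7 · 4/21 = 4/147, 3/14 · 1/7 = 3/98; with total 57/490.
By Bayes' rule, P(r = 6 | data) = (3/98) / (57/490) = 5/19.

0.2632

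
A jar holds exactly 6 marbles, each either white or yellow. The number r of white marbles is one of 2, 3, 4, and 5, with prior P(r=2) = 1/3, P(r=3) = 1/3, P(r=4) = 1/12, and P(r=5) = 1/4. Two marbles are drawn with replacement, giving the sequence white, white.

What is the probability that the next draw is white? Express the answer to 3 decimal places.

0.675

Under each hypothesis, the probability of the observed sequence is: P(data | r = 2) = (2/6)(2/6) = 1/9; P(data | r = 3) = (3/6)(3/6) = 1/4; P(data | r = 4) = (4/6)(4/6) = 4/9; P(data | r = 5) = (5/6)(5/6) = 25/36.
The prior-weighted likelihoods are 1/3 · 1/9 = 1/27, 1/3 · 1/4 = 1/12, 1/12 · 4/9 = 1/27, 1/4 · 25/36 = 25/144; with total 143/432.
Normalising, the posterior is P(r = 2 | data) = 16/143, P(r = 3 | data) = 36/143, P(r = 4 | data) = 16/143, P(r = 5 | data) = 75/143.
Averaging over the posterior, P(white next | data) = (1/3)(16/143) + (1/2)(36/143) + (2/3)(16/143) + (5/6)(75/143) = 193/286.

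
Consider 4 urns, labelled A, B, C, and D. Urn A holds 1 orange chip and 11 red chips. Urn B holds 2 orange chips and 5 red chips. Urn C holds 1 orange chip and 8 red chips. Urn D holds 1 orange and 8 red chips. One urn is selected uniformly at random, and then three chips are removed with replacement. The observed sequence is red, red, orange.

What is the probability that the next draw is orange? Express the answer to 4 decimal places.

0.1712

For each hypothesis, P(data | H) works out to: P(data | urn A) = (11/12)(11/12)(1/12) = 0.070023; P(data | urn B) = (5/7)(5/7)(2/7) = 0.14577; P(data | urn C) = (8/9)(8/9)(1/9) = 0.087791; P(data | urn D) = (8/9)(8/9)(1/9) = 0.087791.
The prior-weighted likelihoods are 1/4 · 0.070023 = 0.017506, 1/4 · 0.14577 = 0.036443, 1/4 · 0.087791 = 0.021948, 1/4 · 0.087791 = 0.021948; these sum to 0.097845.
The posterior is then P(urn A | data) = 0.17891, P(urn B | data) = 0.37246, P(urn C | data) = 0.22431, P(urn D | data) = 0.22431.
So P(orange next | data) = Σ P(orange next | H) P(H | data) = (1/12)(0.17891) + (2/7)(0.37246) + (1/9)(0.22431) + (1/9)(0.22431) = 0.17117.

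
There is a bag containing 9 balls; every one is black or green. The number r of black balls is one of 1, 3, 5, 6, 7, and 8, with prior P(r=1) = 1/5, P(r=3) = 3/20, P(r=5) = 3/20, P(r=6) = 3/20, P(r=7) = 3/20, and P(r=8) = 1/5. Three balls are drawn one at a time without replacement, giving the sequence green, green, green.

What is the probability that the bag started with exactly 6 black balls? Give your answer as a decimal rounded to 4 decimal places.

0.0100

Under each hypothesis, the probability of the observed sequence is: P(data | r = 1) = (8/9)(7/8)(6/7) = 0.66667; P(data | r = 3) = (6/9)(5/8)(4/7) = 0.2381; P(data | r = 5) = (4/9)(3/8)(2/7) = 0.047619; P(data | r = 6) = (3/9)(2/8)(1/7) = 0.011905; P(data | r = 7) = (2/9)(1/8)(0/7) = 0; P(data | r = 8) = (1/9)(0/8) = 0.
Multiplying each by its prior: 1/5 · 0.66667 = 0.13333, 3/20 · 0.2381 = 0.035714, 3/20 · 0.047619 = 0.0071429, 3/20 · 0.011905 = 0.0017857, 3/20 · 0 = 0, 1/5 · 0 = 0; these sum to 0.17798.
By Bayes' rule, P(r = 6 | data) = (0.0017857) / (0.17798) = 0.010033.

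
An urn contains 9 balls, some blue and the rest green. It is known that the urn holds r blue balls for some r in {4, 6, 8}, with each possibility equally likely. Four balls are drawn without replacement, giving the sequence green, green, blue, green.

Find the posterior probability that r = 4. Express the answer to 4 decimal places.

Under each hypothesis, the probability of the observed sequence is: P(data | r = 4) = (5/9)(4/8)(4/7)(3/6) = 5/63; P(data | r = 6) = (3/9)(2/8)(6/7)(1/6) = 1/84; P(data | r = 8) = (1/9)(0/8) = 0.
The prior-weighted likelihoods are 1/3 · 5/63 = 5/189, 1/3 · 1/84 = 1/252, 1/3 · 0 = 0; summing to 23/756.
Hence P(r = 4 | data) = (5/189) / (23/756) = 20/23.

0.8696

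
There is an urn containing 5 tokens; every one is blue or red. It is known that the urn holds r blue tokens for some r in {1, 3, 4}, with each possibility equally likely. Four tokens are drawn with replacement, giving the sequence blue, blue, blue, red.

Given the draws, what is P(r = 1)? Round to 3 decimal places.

The likelihood of the observed sequence under each hypothesis: P(data | r = 1) = (1/5)(1/5)(1/5)(4/5) = 0.0064; P(data | r = 3) = (3/5)(3/5)(3/5)(2/5) = 0.0864; P(data | r = 4) = (4/5)(4/5)(4/5)(1/5) = 0.1024.
Weighting by the prior gives 1/3 · 0.0064 = 0.0021333, 1/3 · 0.0864 = 0.0288, 1/3 · 0.1024 = 0.034133; with total 0.065067.
Hence P(r = 1 | data) = (0.0021333) / (0.065067) = 0.032787.

0.033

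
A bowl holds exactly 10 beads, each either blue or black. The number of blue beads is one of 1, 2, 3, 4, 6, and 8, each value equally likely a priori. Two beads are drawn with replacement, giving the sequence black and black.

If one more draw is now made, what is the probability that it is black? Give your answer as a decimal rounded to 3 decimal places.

0.749

The likelihood of the observed sequence under each hypothesis: P(data | r = 1) = (9/10)(9/10) = 81/100; P(data | r = 2) = (8/10)(8/10) = 16/25; P(data | r = 3) = (7/10)(7/10) = 49/100; P(data | r = 4) = (6/10)(6/10) = 9/25; P(data | r = 6) = (4/10)(4/10) = 4/25; P(data | r = 8) = (2/10)(2/10) = 1/25.
Weighting by the prior gives 1/6 · 81/100 = 27/200, 1/6 · 16/25 = 8/75, 1/6 · 49/100 = 49/600, 1/6 · 9/25 = 3/50, 1/6 · 4/25 = 2/75, 1/6 · 1/25 = 1/150; with total 5/12.
The posterior is then P(r = 1 | data) = 81/250, P(r = 2 | data) = 32/125, P(r = 3 | data) = 49/250, P(r = 4 | data) = 18/125, P(r = 6 | data) = 8/125, P(r = 8 | data) = 2/125.
The predictive probability is P(black next | data) = (9/10)(81/250) + (4/5)(32/125) + (7/10)(49/250) + (3/5)(18/125) + (2/5)(8/125) + (1/5)(2/125) = 468/625.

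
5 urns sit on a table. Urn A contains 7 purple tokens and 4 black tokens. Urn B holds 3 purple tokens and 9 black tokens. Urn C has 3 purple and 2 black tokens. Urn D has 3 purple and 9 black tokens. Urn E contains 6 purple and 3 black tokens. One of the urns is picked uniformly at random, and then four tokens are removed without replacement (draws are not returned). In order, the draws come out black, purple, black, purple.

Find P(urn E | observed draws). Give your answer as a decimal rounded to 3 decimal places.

0.201

Under each hypothesis, the probability of the observed sequence is: P(data | urn A) = (4/11)(7/10)(3/9)(6/8) = 0.063636; P(data | urn B) = (9/12)(3/11)(8/10)(2/9) = 0.036364; P(data | urn C) = (2/5)(3/4)(1/3)(2/2) = 0.1; P(data | urn D) = (9/12)(3/11)(8/10)(2/9) = 0.036364; P(data | urn E) = (3/9)(6/8)(2/7)(5/6) = 0.059524.
Weighting by the prior gives 1/5 · 0.063636 = 0.012727, 1/5 · 0.036364 = 0.0072727, 1/5 · 0.1 = 0.02, 1/5 · 0.036364 = 0.0072727, 1/5 · 0.059524 = 0.011905; with total 0.059177.
So P(urn E | data) = (0.011905) / (0.059177) = 0.20117.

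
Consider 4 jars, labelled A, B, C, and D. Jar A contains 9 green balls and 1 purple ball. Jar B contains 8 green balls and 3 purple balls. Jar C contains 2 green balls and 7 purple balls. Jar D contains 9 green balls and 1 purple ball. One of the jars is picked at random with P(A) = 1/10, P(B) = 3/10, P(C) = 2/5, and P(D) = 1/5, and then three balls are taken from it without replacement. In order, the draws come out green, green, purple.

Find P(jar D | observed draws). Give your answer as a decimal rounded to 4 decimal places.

The likelihood of the observed sequence under each hypothesis: P(data | jar A) = (9/10)(8/9)(1/8) = 0.1; P(data | jar B) = (8/11)(7/10)(3/9) = 0.1697; P(data | jar C) = (2/9)(1/8)(7/7) = 0.027778; P(data | jar D) = (9/10)(8/9)(1/8) = 0.1.
Multiplying each by its prior: 1/10 · 0.1 = 0.01, 3/10 · 0.1697 = 0.050909, 2/5 · 0.027778 = 0.011111, 1/5 · 0.1 = 0.02; with total 0.09202.
So P(jar D | data) = (0.02) / (0.09202) = 0.21734.

0.2173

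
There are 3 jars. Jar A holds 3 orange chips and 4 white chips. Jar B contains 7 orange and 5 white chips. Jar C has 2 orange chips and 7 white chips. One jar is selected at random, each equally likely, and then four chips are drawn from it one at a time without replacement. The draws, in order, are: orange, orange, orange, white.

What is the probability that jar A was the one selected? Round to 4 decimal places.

0.2443

The likelihood of the observed sequence under each hypothesis: P(data | jar A) = (3/7)(2/6)(1/5)(4/4) = 0.028571; P(data | jar B) = (7/12)(6/11)(5/10)(5/9) = 0.088384; P(data | jar C) = (2/9)(1/8)(0/7) = 0.
The prior-weighted likelihoods are 1/3 · 0.028571 = 0.0095238, 1/3 · 0.088384 = 0.029461, 1/3 · 0 = 0; these sum to 0.038985.
By Bayes' rule, P(jar A | data) = (0.0095238) / (0.038985) = 0.24429.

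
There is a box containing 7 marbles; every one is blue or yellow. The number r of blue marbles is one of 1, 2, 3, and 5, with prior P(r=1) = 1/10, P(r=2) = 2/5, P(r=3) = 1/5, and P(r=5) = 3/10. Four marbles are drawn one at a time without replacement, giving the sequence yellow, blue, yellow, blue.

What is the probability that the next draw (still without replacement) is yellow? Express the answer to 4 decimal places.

The likelihood of the observed sequence under each hypothesis: P(data | r = 1) = (6/7)(1/6)(5/5)(0/4) = 0; P(data | r = 2) = (5/7)(2/6)(4/5)(1/4) = 0.047619; P(data | r = 3) = (4/7)(3/6)(3/5)(2/4) = 0.085714; P(data | r = 5) = (2/7)(5/6)(1/5)(4/4) = 0.047619.
The prior-weighted likelihoods are 1/10 · 0 = 0, 2/5 · 0.047619 = 0.019048, 1/5 · 0.085714 = 0.017143, 3/10 · 0.047619 = 0.014286; with total 0.050476.
The posterior is then P(r = 1 | data) = 0, P(r = 2 | data) = 0.37736, P(r = 3 | data) = 0.33962, P(r = 5 | data) = 0.28302.
The predictive probability is P(yellow next | data) = (1)(0.37736) + (2/3)(0.33962) + (0)(0.28302) = 0.60377.

0.6038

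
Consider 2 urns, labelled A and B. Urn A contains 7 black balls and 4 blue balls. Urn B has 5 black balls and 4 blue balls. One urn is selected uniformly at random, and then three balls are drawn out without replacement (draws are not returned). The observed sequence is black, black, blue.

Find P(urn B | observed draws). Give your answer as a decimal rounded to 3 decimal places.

Under each hypothesis, the probability of the observed sequence is: P(data | urn A) = (7/11)(6/10)(4/9) = 0.1697; P(data | urn B) = (5/9)(4/8)(4/7) = 0.15873.
Weighting by the prior gives 1/2 · 0.1697 = 0.084848, 1/2 · 0.15873 = 0.079365; these sum to 0.16421.
Therefore the posterior P(urn B | data) = (0.079365) / (0.16421) = 0.4833.

0.483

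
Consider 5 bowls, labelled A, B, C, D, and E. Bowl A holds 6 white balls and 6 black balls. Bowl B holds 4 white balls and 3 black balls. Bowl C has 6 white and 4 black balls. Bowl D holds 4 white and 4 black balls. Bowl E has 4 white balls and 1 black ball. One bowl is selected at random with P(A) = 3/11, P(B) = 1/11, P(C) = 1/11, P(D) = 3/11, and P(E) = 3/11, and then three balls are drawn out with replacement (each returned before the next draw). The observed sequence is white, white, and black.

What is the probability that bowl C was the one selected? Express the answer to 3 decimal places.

Under each hypothesis, the probability of the observed sequence is: P(data | bowl A) = (6/12)(6/12)(6/12) = 0.125; P(data | bowl B) = (4/7)(4/7)(3/7) = 0.13994; P(data | bowl C) = (6/10)(6/10)(4/10) = 0.144; P(data | bowl D) = (4/8)(4/8)(4/8) = 0.125; P(data | bowl E) = (4/5)(4/5)(1/5) = 0.128.
Multiplying each by its prior: 3/11 · 0.125 = 0.034091, 1/11 · 0.13994 = 0.012722, 1/11 · 0.144 = 0.013091, 3/11 · 0.125 = 0.034091, 3/11 · 0.128 = 0.034909; with total 0.1289.
By Bayes' rule, P(bowl C | data) = (0.013091) / (0.1289) = 0.10156.

0.102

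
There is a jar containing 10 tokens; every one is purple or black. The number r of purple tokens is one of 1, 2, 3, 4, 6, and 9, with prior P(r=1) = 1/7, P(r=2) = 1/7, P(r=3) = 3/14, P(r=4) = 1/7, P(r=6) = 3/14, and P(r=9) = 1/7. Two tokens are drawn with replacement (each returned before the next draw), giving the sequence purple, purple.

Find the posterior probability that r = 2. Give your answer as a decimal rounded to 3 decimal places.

0.024

Under each hypothesis, the probability of the observed sequence is: P(data | r = 1) = (1/10)(1/10) = 0.01; P(data | r = 2) = (2/10)(2/10) = 0.04; P(data | r = 3) = (3/10)(3/10) = 0.09; P(data | r = 4) = (4/10)(4/10) = 0.16; P(data | r = 6) = (6/10)(6/10) = 0.36; P(data | r = 9) = (9/10)(9/10) = 0.81.
Weighting by the prior gives 1/7 · 0.01 = 0.0014286, 1/7 · 0.04 = 0.0057143, 3/14 · 0.09 = 0.019286, 1/7 · 0.16 = 0.022857, 3/14 · 0.36 = 0.077143, 1/7 · 0.81 = 0.11571; summing to 0.24214.
Therefore the posterior P(r = 2 | data) = (0.0057143) / (0.24214) = 0.023599.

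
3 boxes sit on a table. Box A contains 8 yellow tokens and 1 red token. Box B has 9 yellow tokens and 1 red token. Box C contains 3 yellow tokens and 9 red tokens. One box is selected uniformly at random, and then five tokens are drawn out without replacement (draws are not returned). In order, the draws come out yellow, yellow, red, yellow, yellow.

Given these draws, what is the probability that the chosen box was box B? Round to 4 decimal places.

The likelihood of the observed sequence under each hypothesis: P(data | box A) = (8/9)(7/8)(1/7)(6/6)(5/5) = 1/9; P(data | box B) = (9/10)(8/9)(1/8)(7/7)(6/6) = 1/10; P(data | box C) = (3/12)(2/11)(9/10)(1/9)(0/8) = 0.
Multiplying each by its prior: 1/3 · 1/9 = 1/27, 1/3 · 1/10 = 1/30, 1/3 · 0 = 0; summing to 19/270.
Therefore the posterior P(box B | data) = (1/30) / (19/270) = 9/19.

0.4737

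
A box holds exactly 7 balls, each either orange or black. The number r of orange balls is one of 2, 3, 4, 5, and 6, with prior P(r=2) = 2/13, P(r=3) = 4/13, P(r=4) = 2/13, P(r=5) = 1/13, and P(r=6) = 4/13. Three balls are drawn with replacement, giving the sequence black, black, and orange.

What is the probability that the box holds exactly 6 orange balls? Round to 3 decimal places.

0.059

Compute the likelihood of the observed sequence for each case: P(data | r = 2) = (5/7)(5/7)(2/7) = 0.14577; P(data | r = 3) = (4/7)(4/7)(3/7) = 0.13994; P(data | r = 4) = (3/7)(3/7)(4/7) = 0.10496; P(data | r = 5) = (2/7)(2/7)(5/7) = 0.058309; P(data | r = 6) = (1/7)(1/7)(6/7) = 0.017493.
Multiplying each by its prior: 2/13 · 0.14577 = 0.022427, 4/13 · 0.13994 = 0.043059, 2/13 · 0.10496 = 0.016147, 1/13 · 0.058309 = 0.0044853, 4/13 · 0.017493 = 0.0053824; with total 0.0915.
Hence P(r = 6 | data) = (0.0053824) / (0.0915) = 0.058824.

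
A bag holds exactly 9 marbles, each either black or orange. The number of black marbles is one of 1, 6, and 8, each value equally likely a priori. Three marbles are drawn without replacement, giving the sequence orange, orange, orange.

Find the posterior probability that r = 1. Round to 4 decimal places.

The likelihood of the observed sequence under each hypothesis: P(data | r = 1) = (8/9)(7/8)(6/7) = 2/3; P(data | r = 6) = (3/9)(2/8)(1/7) = 1/84; P(data | r = 8) = (1/9)(0/8) = 0.
The prior-weighted likelihoods are 1/3 · 2/3 = 2/9, 1/3 · 1/84 = 1/252, 1/3 · 0 = 0; summing to 19/84.
So P(r = 1 | data) = (2/9) / (19/84) = 56/57.

0.9825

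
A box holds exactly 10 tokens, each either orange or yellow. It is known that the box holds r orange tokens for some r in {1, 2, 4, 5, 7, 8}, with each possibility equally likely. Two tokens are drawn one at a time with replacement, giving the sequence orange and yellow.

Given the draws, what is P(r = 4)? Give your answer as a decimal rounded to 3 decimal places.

The likelihood of the observed sequence under each hypothesis: P(data | r = 1) = (1/10)(9/10) = 9/100; P(data | r = 2) = (2/10)(8/10) = 4/25; P(data | r = 4) = (4/10)(6/10) = 6/25; P(data | r = 5) = (5/10)(5/10) = 1/4; P(data | r = 7) = (7/10)(3/10) = 21/100; P(data | r = 8) = (8/10)(2/10) = 4/25.
The prior-weighted likelihoods are 1/6 · 9/100 = 3/200, 1/6 · 4/25 = 2/75, 1/6 · 6/25 = 1/25, 1/6 · 1/4 = 1/24, 1/6 · 21/100 = 7/200, 1/6 · 4/25 = 2/75; these sum to 37/200.
Therefore the posterior P(r = 4 | data) = (1/25) / (37/200) = 8/37.

0.216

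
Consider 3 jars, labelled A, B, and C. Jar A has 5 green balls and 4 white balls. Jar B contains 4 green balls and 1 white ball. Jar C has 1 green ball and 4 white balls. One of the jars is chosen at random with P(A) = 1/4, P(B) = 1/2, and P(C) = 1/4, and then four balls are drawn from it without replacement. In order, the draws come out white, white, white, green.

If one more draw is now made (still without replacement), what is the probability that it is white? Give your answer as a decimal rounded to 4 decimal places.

The likelihood of the observed sequence under each hypothesis: P(data | jar A) = (4/9)(3/8)(2/7)(5/6) = 0.039683; P(data | jar B) = (1/5)(0/4) = 0; P(data | jar C) = (4/5)(3/4)(2/3)(1/2) = 0.2.
Weighting by the prior gives 1/4 · 0.039683 = 0.0099206, 1/2 · 0 = 0, 1/4 · 0.2 = 0.05; with total 0.059921.
The posterior is then P(jar A | data) = 0.16556, P(jar B | data) = 0, P(jar C | data) = 0.83444.
Averaging over the posterior, P(white next | data) = (1/5)(0.16556) + (1)(0.83444) = 0.86755.

0.8675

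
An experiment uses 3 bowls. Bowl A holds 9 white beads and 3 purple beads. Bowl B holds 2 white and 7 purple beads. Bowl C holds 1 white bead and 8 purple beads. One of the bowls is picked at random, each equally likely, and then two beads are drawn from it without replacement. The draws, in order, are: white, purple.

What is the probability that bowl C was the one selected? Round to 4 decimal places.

0.2178

Compute the likelihood of the observed sequence for each case: P(data | bowl A) = (9/12)(3/11) = 9/44; P(data | bowl B) = (2/9)(7/8) = 7/36; P(data | bowl C) = (1/9)(8/8) = 1/9.
Weighting by the prior gives 1/3 · 9/44 = 3/44, 1/3 · 7/36 = 7/108, 1/3 · 1/9 = 1/27; summing to 101/594.
So P(bowl C | data) = (1/27) / (101/594) = 22/101.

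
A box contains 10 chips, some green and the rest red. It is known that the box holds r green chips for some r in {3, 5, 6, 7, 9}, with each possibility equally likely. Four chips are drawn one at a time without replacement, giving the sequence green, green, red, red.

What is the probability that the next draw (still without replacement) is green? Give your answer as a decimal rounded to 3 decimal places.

Under each hypothesis, the probability of the observed sequence is: P(data | r = 3) = (3/10)(2/9)(7/8)(6/7) = 0.05; P(data | r = 5) = (5/10)(4/9)(5/8)(4/7) = 0.079365; P(data | r = 6) = (6/10)(5/9)(4/8)(3/7) = 0.071429; P(data | r = 7) = (7/10)(6/9)(3/8)(2/7) = 0.05; P(data | r = 9) = (9/10)(8/9)(1/8)(0/7) = 0.
Multiplying each by its prior: 1/5 · 0.05 = 0.01, 1/5 · 0.079365 = 0.015873, 1/5 · 0.071429 = 0.014286, 1/5 · 0.05 = 0.01, 1/5 · 0 = 0; these sum to 0.050159.
Dividing through by the total gives posterior P(r = 3 | data) = 0.19937, P(r = 5 | data) = 0.31646, P(r = 6 | data) = 0.28481, P(r = 7 | data) = 0.19937, P(r = 9 | data) = 0.
So P(green next | data) = Σ P(green next | H) P(H | data) = (1/6)(0.19937) + (1/2)(0.31646) + (2/3)(0.28481) + (5/6)(0.19937) = 0.54747.

0.547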